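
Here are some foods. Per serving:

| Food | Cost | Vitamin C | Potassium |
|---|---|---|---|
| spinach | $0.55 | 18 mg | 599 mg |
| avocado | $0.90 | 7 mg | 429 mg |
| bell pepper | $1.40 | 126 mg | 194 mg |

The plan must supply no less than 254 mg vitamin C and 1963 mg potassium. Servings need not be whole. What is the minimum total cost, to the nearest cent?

$3.79

The cheapest plan sits at a corner of the feasible region — with two constraints it uses at most two foods.
spinach only: max(254/18, 1963/599) = 14.11 servings → $7.76.
avocado only: max(254/7, 1963/429) = 36.29 servings → $32.66.
bell pepper only: max(254/126, 1963/194) = 10.12 servings → $14.17.
spinach + avocado with both targets exact would need a negative amount; discard.
spinach + bell pepper with both tight: 2.752 servings and 1.623 servings → $3.79.
avocado + bell pepper with both tight: 3.759 servings and 1.807 servings → $5.91.
The minimum over all feasible corners is $3.79.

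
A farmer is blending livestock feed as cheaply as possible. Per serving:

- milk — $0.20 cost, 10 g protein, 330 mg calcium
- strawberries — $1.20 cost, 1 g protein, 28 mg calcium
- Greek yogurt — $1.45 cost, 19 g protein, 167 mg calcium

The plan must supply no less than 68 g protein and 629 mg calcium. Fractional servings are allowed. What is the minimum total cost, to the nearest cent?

With two linear requirements the optimum uses one or two foods; enumerate the corners.
milk only: max(68/10, 629/330) = 6.8 servings → $1.36.
strawberries only: max(68/1, 629/28) = 68 servings → $81.60.
Greek yogurt only: max(68/19, 629/167) = 3.766 servings → $5.46.
milk + strawberries: intersection lies outside the first quadrant.
milk + Greek yogurt with both tight: 0.1293 servings and 3.511 servings → $5.12.
strawberries + Greek yogurt with both tight: 1.63 servings and 3.493 servings → $7.02.
Cheapest feasible corner: $1.36.

$1.36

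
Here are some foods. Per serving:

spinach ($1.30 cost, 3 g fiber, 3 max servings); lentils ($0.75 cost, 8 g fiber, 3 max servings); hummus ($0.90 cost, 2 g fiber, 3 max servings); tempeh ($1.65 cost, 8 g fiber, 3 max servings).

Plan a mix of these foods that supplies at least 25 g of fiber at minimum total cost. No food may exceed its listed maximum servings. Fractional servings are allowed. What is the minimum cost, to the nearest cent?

$2.46

Cost per g of fiber: lentils $0.0938, tempeh $0.2062, spinach $0.4333, hummus $0.4500.
Take 3 servings of lentils: +24.0 g fiber for $2.25 (total $2.25, still need 1.0 g).
Take 0.125 servings of tempeh: +1.0 g fiber for $0.21 (total $2.46, still need 0.0 g).
Greedy by cheapest-per-g is optimal for a single linear constraint, so the minimum cost is $2.46.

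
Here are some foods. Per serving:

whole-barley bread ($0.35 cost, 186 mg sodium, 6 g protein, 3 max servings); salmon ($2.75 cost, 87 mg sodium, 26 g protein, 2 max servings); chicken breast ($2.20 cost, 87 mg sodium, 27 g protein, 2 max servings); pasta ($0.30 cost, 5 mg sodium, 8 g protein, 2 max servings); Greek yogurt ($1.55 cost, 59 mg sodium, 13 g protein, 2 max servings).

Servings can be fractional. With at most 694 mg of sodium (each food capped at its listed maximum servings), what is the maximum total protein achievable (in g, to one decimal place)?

155.0 g

Protein per mg sodium: pasta 1.6, chicken breast 0.3103, salmon 0.2989, Greek yogurt 0.2203, whole-barley bread 0.03226.
Take 2 servings of pasta: uses 10 mg sodium, +16.0 g protein (running total 16.0 g).
Take 2 servings of chicken breast: uses 174 mg sodium, +54.0 g protein (running total 70.0 g).
Take 2 servings of salmon: uses 174 mg sodium, +52.0 g protein (running total 122.0 g).
Take 2 servings of Greek yogurt: uses 118 mg sodium, +26.0 g protein (running total 148.0 g).
Take 1.172 servings of whole-barley bread: uses 218 mg sodium, +7.0 g protein (running total 155.0 g).
Greedy by best ratio exhausts the sodium allowance optimally: 155.0 g.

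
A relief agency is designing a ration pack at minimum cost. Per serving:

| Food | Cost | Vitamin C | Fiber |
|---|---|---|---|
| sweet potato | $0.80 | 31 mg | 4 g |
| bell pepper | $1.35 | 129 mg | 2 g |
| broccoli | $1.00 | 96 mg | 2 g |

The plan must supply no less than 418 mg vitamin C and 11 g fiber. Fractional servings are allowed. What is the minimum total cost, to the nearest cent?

$4.68

At the optimum either one food covers both requirements or two foods hit both targets exactly; no other combination can be cheaper.
sweet potato only: max(418/31, 11/4) = 13.48 servings → $10.79.
bell pepper only: max(418/129, 11/2) = 5.5 servings → $7.42.
broccoli only: max(418/96, 11/2) = 5.5 servings → $5.50.
sweet potato + bell pepper with both tight: 1.284 servings and 2.932 servings → $4.99.
sweet potato + broccoli with both tight: 0.6832 servings and 4.134 servings → $4.68.
bell pepper + broccoli: intersection lies outside the first quadrant.
The minimum over all feasible corners is $4.68.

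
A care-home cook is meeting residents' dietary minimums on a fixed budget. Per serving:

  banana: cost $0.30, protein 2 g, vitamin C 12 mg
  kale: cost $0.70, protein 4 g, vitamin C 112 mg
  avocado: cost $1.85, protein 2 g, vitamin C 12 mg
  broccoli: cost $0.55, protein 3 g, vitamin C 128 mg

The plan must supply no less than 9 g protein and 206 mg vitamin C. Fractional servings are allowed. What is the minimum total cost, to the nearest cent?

$1.49

banana only: max(9/2, 206/12) = 17.17 servings → $5.15.
kale only: max(9/4, 206/112) = 2.25 servings → $1.57.
avocado only: max(9/2, 206/12) = 17.17 servings → $31.76.
broccoli only: max(9/3, 206/128) = 3 servings → $1.65.
banana + kale with both tight: 1.045 servings and 1.727 servings → $1.52.
banana + avocado (both tight): parallel constraints — no distinct corner.
banana + broccoli with both tight: 2.427 servings and 1.382 servings → $1.49.
kale + avocado with both tight: 1.727 servings and 1.045 servings → $3.14.
kale + broccoli with both targets exact would need a negative amount; discard.
avocado + broccoli with both tight: 2.427 servings and 1.382 servings → $5.25.
Cheapest feasible corner: $1.49.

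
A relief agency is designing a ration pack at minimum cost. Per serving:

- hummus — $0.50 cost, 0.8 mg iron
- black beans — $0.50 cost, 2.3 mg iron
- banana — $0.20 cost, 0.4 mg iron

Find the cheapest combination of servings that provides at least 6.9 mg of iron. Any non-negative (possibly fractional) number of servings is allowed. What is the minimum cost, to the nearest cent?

$1.50

Cost per mg of iron: black beans $0.2174, banana $0.5000, hummus $0.6250.
With no serving limits, use only black beans: 6.9 mg / 2.3 mg = 3 servings × $0.50 = $1.50.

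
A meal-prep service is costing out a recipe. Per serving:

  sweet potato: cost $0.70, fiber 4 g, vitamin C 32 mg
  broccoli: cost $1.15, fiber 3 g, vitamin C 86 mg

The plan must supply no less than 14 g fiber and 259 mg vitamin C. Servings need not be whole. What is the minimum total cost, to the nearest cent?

$3.93

sweet potato only: max(14/4, 259/32) = 8.094 servings → $5.67.
broccoli only: max(14/3, 259/86) = 4.667 servings → $5.37.
sweet potato + broccoli with both tight: 1.722 servings and 2.371 servings → $3.93.
The minimum over all feasible corners is $3.93.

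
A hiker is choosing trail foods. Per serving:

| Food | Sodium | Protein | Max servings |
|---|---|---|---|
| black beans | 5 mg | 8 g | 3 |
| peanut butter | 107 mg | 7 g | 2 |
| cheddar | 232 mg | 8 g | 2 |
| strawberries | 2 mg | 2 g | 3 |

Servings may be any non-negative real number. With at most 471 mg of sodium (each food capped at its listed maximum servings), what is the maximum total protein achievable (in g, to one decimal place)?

52.1 g

Protein per mg sodium: black beans 1.6, strawberries 1, peanut butter 0.06542, cheddar 0.03448.
Take 3 servings of black beans: uses 15 mg sodium, +24.0 g protein (running total 24.0 g).
Take 3 servings of strawberries: uses 6 mg sodium, +6.0 g protein (running total 30.0 g).
Take 2 servings of peanut butter: uses 214 mg sodium, +14.0 g protein (running total 44.0 g).
Take 1.017 servings of cheddar: uses 236 mg sodium, +8.1 g protein (running total 52.1 g).
Filling greedily by protein-per-mg sodium is optimal for one linear limit, giving 52.1 g.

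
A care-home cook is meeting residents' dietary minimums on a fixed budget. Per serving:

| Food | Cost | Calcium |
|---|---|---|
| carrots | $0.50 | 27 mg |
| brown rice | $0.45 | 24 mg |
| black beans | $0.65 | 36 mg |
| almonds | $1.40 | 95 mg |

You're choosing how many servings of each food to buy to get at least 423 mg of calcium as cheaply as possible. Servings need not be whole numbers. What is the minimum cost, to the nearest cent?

$6.23

Cost per mg of calcium: almonds $0.0147, black beans $0.0181, carrots $0.0185, brown rice $0.0187.
With no serving limits, use only almonds: 423 mg / 95 mg = 4.453 servings × $1.40 = $6.23.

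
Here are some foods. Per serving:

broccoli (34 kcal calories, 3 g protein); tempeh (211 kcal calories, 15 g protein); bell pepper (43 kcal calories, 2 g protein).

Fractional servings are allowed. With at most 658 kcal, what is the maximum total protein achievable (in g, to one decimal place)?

58.1 g

Protein per kcal: broccoli 0.08824, tempeh 0.07109, bell pepper 0.04651.
With no serving limits, spend the whole calories allowance on broccoli: 658 kcal / 34 kcal × 3 g = 58.1 g.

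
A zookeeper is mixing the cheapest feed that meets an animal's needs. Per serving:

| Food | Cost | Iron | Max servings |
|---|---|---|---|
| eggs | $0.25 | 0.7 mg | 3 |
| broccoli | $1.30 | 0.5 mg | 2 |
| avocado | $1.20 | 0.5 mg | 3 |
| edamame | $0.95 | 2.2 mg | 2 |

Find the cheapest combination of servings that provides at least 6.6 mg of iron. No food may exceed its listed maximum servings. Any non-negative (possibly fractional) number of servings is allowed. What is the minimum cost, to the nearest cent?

$2.89

Cost per mg of iron: eggs $0.3571, edamame $0.4318, avocado $2.4000, broccoli $2.6000.
Take 3 servings of eggs: +2.1 mg iron for $0.75 (total $0.75, still need 4.5 mg).
Take 2 servings of edamame: +4.4 mg iron for $1.90 (total $2.65, still need 0.1 mg).
Take 0.2 servings of avocado: +0.1 mg iron for $0.24 (total $2.89, still need 0.0 mg).
Filling from the cheapest source first is optimal under one linear minimum: $2.89.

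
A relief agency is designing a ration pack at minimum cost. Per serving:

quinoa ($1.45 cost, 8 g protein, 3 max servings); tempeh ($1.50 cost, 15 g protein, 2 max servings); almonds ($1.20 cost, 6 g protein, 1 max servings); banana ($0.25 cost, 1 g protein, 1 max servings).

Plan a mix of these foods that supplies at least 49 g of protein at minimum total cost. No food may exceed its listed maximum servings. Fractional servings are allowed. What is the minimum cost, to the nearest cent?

$6.44

Cost per g of protein: tempeh $0.1000, quinoa $0.1812, almonds $0.2000, banana $0.2500.
Take 2 servings of tempeh: +30.0 g protein for $3.00 (total $3.00, still need 19.0 g).
Take 2.375 servings of quinoa: +19.0 g protein for $3.44 (total $6.44, still need 0.0 g).
Greedy by cheapest-per-g is optimal for a single linear constraint, so the minimum cost is $6.44.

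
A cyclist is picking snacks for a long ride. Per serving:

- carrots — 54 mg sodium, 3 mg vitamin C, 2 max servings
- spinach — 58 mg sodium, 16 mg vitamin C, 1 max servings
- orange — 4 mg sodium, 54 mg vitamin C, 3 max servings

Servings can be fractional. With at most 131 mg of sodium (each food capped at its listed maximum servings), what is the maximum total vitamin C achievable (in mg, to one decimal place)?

181.4 mg

Vitamin C per mg sodium: orange 13.5, spinach 0.2759, carrots 0.05556.
Take 3 servings of orange: uses 12 mg sodium, +162.0 mg vitamin C (running total 162.0 mg).
Take 1 serving of spinach: uses 58 mg sodium, +16.0 mg vitamin C (running total 178.0 mg).
Take 1.13 servings of carrots: uses 61 mg sodium, +3.4 mg vitamin C (running total 181.4 mg).
Filling greedily by vitamin C-per-mg sodium is optimal for one linear limit, giving 181.4 mg.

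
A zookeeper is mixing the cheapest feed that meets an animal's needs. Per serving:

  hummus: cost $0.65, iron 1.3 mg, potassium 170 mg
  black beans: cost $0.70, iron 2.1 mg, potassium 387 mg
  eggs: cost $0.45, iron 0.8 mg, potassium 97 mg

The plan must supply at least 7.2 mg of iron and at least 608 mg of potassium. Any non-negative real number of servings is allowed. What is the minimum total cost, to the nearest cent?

Minimising a linear cost over {iron ≥ 7.2, potassium ≥ 608, servings ≥ 0} — the optimum is at a vertex, using one or two foods.
hummus only: max(7.2/1.3, 608/170) = 5.538 servings → $3.60.
black beans only: max(7.2/2.1, 608/387) = 3.429 servings → $2.40.
eggs only: max(7.2/0.8, 608/97) = 9 servings → $4.05.
hummus + black beans with both targets exact would need a negative amount; discard.
hummus + eggs: the both-tight solution has a negative serving — not a feasible corner.
black beans + eggs: intersection lies outside the first quadrant.
Cheapest feasible corner: $2.40.

$2.40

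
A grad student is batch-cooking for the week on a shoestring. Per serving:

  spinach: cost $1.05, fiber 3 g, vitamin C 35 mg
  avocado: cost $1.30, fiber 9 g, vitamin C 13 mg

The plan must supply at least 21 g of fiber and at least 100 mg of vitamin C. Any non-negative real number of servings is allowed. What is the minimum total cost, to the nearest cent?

A basic optimal solution has at most two foods positive. Try each food alone and each pair with both targets met exactly.
spinach only: max(21/3, 100/35) = 7 servings → $7.35.
avocado only: max(21/9, 100/13) = 7.692 servings → $10.00.
spinach + avocado with both tight: 2.272 servings and 1.576 servings → $4.43.
Cheapest feasible corner: $4.43.

$4.43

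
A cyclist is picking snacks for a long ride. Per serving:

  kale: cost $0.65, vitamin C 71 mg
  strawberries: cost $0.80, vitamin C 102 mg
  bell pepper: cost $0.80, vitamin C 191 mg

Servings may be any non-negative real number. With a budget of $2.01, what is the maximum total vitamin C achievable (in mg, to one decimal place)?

Vitamin C per dollar: bell pepper 238.8, strawberries 127.5, kale 109.2.
With no serving limits, spend the whole cost allowance on bell pepper: $2.01 / $0.80 × 191 mg = 479.9 mg.

479.9 mg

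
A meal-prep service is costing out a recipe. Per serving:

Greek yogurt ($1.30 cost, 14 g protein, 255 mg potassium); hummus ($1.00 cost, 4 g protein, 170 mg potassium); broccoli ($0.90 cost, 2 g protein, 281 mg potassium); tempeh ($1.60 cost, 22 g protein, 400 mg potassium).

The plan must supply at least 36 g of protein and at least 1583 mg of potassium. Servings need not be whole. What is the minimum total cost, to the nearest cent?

$5.48

At the optimum either one food covers both requirements or two foods hit both targets exactly; no other combination can be cheaper.
Greek yogurt only: max(36/14, 1583/255) = 6.208 servings → $8.07.
hummus only: max(36/4, 1583/170) = 9.312 servings → $9.31.
broccoli only: max(36/2, 1583/281) = 18 servings → $16.20.
tempeh only: max(36/22, 1583/400) = 3.958 servings → $6.33.
Greek yogurt + hummus with both targets exact would need a negative amount; discard.
Greek yogurt + broccoli with both tight: 2.03 servings and 3.791 servings → $6.05.
Greek yogurt + tempeh: the both-tight solution has a negative serving — not a feasible corner.
hummus + broccoli with both tight: 8.865 servings and 0.2704 servings → $9.11.
hummus + tempeh with both targets exact would need a negative amount; discard.
broccoli + tempeh with both tight: 3.795 servings and 1.291 servings → $5.48.
So the least-cost plan costs $5.48.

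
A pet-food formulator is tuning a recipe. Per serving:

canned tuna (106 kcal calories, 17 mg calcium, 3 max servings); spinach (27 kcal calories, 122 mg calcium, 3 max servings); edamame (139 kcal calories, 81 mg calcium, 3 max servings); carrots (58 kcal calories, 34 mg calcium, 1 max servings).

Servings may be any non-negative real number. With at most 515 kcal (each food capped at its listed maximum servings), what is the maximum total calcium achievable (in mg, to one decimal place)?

Calcium per kcal: spinach 4.519, carrots 0.5862, edamame 0.5827, canned tuna 0.1604.
Take 3 servings of spinach: uses 81 kcal, +366.0 mg calcium (running total 366.0 mg).
Take 1 serving of carrots: uses 58 kcal, +34.0 mg calcium (running total 400.0 mg).
Take 2.705 servings of edamame: uses 376 kcal, +219.1 mg calcium (running total 619.1 mg).
Filling greedily by calcium-per-kcal is optimal for one linear limit, giving 619.1 mg.

619.1 mg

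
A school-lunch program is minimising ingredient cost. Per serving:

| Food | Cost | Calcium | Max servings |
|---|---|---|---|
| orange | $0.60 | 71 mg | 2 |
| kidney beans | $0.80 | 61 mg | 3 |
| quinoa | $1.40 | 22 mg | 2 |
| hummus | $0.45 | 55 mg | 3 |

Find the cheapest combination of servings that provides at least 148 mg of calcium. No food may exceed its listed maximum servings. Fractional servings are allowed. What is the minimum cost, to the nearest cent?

Cost per mg of calcium: hummus $0.0082, orange $0.0085, kidney beans $0.0131, quinoa $0.0636.
Take 2.691 servings of hummus: +148.0 mg calcium for $1.21 (total $1.21, still need 0.0 mg).
Filling from the cheapest source first is optimal under one linear minimum: $1.21.

$1.21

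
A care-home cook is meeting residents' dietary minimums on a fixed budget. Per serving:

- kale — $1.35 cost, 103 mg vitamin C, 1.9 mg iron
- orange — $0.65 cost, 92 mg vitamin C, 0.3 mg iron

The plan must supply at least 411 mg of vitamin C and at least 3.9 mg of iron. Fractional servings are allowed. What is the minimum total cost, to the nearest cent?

$3.92

This is a tiny linear program; its minimum lies at a vertex of the feasible set. List the vertices and price them.
kale only: max(411/103, 3.9/1.9) = 3.99 servings → $5.39.
orange only: max(411/92, 3.9/0.3) = 13 servings → $8.45.
kale + orange with both tight: 1.637 servings and 2.635 servings → $3.92.
So the least-cost plan costs $3.92.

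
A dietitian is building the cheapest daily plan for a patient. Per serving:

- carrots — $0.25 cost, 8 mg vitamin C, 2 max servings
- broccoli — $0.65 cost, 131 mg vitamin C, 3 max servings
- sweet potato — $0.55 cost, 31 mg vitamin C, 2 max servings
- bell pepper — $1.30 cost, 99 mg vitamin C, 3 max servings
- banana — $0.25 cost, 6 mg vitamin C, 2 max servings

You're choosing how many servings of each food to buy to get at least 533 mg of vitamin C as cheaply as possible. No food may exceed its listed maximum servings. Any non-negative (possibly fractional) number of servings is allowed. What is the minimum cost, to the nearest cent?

Cost per mg of vitamin C: broccoli $0.0050, bell pepper $0.0131, sweet potato $0.0177, carrots $0.0312, banana $0.0417.
Take 3 servings of broccoli: +393.0 mg vitamin C for $1.95 (total $1.95, still need 140.0 mg).
Take 1.414 servings of bell pepper: +140.0 mg vitamin C for $1.84 (total $3.79, still need 0.0 mg).
Greedy by cheapest-per-mg is optimal for a single linear constraint, so the minimum cost is $3.79.

$3.79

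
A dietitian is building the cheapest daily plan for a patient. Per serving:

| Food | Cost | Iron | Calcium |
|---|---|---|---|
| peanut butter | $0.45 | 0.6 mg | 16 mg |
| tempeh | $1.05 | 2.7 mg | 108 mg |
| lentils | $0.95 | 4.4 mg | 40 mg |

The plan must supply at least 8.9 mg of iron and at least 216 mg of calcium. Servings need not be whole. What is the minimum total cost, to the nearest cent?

$2.68

A basic optimal solution has at most two foods positive. Try each food alone and each pair with both targets met exactly.
peanut butter only: max(8.9/0.6, 216/16) = 14.83 servings → $6.67.
tempeh only: max(8.9/2.7, 216/108) = 3.296 servings → $3.46.
lentils only: max(8.9/4.4, 216/40) = 5.4 servings → $5.13.
peanut butter + tempeh: intersection lies outside the first quadrant.
peanut butter + lentils with both tight: 12.81 servings and 0.2759 servings → $6.03.
tempeh + lentils with both tight: 1.619 servings and 1.029 servings → $2.68.
Cheapest feasible corner: $2.68.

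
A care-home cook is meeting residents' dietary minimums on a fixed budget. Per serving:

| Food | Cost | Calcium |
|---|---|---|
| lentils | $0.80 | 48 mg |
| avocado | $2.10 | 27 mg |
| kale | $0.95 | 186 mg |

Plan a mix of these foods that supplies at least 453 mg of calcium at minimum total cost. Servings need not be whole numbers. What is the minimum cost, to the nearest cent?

Cost per mg of calcium: kale $0.0051, lentils $0.0167, avocado $0.0778.
With no serving limits, use only kale: 453 mg / 186 mg = 2.435 servings × $0.95 = $2.31.

$2.31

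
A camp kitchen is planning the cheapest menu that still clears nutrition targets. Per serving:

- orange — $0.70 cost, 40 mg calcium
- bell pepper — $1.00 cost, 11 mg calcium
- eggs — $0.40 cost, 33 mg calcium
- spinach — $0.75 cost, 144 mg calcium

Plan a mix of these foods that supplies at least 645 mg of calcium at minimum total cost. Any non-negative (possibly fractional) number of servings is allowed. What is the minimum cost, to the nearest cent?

Cost per mg of calcium: spinach $0.0052, eggs $0.0121, orange $0.0175, bell pepper $0.0909.
With no serving limits, use only spinach: 645 mg / 144 mg = 4.479 servings × $0.75 = $3.36.

$3.36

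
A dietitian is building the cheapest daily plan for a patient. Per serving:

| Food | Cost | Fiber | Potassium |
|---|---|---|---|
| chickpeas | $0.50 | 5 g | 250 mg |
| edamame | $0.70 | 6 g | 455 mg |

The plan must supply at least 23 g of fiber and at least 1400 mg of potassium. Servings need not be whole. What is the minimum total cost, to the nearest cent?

$2.46

A basic optimal solution has at most two foods positive. Try each food alone and each pair with both targets met exactly.
chickpeas only: max(23/5, 1400/250) = 5.6 servings → $2.80.
edamame only: max(23/6, 1400/455) = 3.833 servings → $2.68.
chickpeas + edamame with both tight: 2.665 servings and 1.613 servings → $2.46.
The minimum over all feasible corners is $2.46.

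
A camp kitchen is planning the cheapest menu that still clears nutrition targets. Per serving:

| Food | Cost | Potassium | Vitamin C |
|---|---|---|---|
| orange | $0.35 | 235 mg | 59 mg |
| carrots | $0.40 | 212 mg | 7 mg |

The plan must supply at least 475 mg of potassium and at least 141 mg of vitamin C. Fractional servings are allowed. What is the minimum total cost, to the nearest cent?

Compare the cost at each extreme point of the feasible region.
orange only: max(475/235, 141/59) = 2.39 servings → $0.84.
carrots only: max(475/212, 141/7) = 20.14 servings → $8.06.
orange + carrots: the both-tight solution has a negative serving — not a feasible corner.
The minimum over all feasible corners is $0.84.

$0.84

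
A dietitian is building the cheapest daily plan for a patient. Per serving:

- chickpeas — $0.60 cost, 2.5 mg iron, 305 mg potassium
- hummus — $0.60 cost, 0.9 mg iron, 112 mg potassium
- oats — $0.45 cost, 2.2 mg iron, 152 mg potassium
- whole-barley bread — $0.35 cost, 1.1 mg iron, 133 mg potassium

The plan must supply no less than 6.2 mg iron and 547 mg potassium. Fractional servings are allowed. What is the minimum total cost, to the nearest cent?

With two linear requirements the optimum uses one or two foods; enumerate the corners.
chickpeas only: max(6.2/2.5, 547/305) = 2.48 servings → $1.49.
hummus only: max(6.2/0.9, 547/112) = 6.889 servings → $4.13.
oats only: max(6.2/2.2, 547/152) = 3.599 servings → $1.62.
whole-barley bread only: max(6.2/1.1, 547/133) = 5.636 servings → $1.97.
chickpeas + hummus with both targets exact would need a negative amount; discard.
chickpeas + oats with both tight: 0.8969 servings and 1.799 servings → $1.35.
chickpeas + whole-barley bread with both targets exact would need a negative amount; discard.
hummus + oats with both tight: 2.381 servings and 1.844 servings → $2.26.
hummus + whole-barley bread: intersection lies outside the first quadrant.
oats + whole-barley bread with both tight: 1.778 servings and 2.081 servings → $1.53.
So the least-cost plan costs $1.35.

$1.35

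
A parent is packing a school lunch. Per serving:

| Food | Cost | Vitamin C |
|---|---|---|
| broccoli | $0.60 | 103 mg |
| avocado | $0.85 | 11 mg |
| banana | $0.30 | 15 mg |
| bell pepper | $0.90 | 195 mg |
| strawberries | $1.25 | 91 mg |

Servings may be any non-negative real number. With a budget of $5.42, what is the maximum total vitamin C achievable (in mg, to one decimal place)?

Vitamin C per dollar: bell pepper 216.7, broccoli 171.7, strawberries 72.8, banana 50, avocado 12.94.
With no serving limits, spend the whole cost allowance on bell pepper: $5.42 / $0.90 × 195 mg = 1174.3 mg.

1174.3 mg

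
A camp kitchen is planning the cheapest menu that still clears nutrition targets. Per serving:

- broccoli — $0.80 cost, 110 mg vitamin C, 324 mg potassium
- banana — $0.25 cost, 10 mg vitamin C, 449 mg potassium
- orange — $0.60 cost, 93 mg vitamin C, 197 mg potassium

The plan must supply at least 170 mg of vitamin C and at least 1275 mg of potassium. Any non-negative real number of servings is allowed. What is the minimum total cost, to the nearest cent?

At the optimum either one food covers both requirements or two foods hit both targets exactly; no other combination can be cheaper.
broccoli only: max(170/110, 1275/324) = 3.935 servings → $3.15.
banana only: max(170/10, 1275/449) = 17 servings → $4.25.
orange only: max(170/93, 1275/197) = 6.472 servings → $3.88.
broccoli + banana with both tight: 1.378 servings and 1.846 servings → $1.56.
broccoli + orange with both targets exact would need a negative amount; discard.
banana + orange with both tight: 2.139 servings and 1.598 servings → $1.49.
The minimum over all feasible corners is $1.49.

$1.49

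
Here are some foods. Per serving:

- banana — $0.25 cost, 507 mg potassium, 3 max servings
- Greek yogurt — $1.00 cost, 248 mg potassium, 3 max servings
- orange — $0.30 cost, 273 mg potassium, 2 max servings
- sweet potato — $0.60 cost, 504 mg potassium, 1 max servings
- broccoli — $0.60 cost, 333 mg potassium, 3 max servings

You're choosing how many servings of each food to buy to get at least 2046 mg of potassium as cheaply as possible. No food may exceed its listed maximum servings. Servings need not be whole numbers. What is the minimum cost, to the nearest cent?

$1.33

Cost per mg of potassium: banana $0.0005, orange $0.0011, sweet potato $0.0012, broccoli $0.0018, Greek yogurt $0.0040.
Take 3 servings of banana: +1521.0 mg potassium for $0.75 (total $0.75, still need 525.0 mg).
Take 1.923 servings of orange: +525.0 mg potassium for $0.58 (total $1.33, still need 0.0 mg).
Greedy by cheapest-per-mg is optimal for a single linear constraint, so the minimum cost is $1.33.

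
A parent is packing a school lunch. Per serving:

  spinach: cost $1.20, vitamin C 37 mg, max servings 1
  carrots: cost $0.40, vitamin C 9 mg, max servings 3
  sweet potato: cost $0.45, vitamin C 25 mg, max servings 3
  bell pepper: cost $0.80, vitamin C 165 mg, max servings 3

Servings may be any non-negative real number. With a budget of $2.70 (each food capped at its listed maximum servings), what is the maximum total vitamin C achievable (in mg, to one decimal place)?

511.7 mg

Vitamin C per dollar: bell pepper 206.2, sweet potato 55.56, spinach 30.83, carrots 22.5.
Take 3 servings of bell pepper: spends $2.40, +495.0 mg vitamin C (running total 495.0 mg).
Take 0.6667 servings of sweet potato: spends $0.30, +16.7 mg vitamin C (running total 511.7 mg).
Filling greedily by vitamin C-per-dollar is optimal for one linear limit, giving 511.7 mg.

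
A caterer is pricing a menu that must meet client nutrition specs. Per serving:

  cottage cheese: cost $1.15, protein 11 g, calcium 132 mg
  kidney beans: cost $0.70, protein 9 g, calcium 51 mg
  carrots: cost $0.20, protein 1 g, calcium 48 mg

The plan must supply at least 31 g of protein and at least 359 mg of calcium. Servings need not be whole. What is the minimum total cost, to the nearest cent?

An LP optimum is at a vertex; with two nutrient constraints at most two foods are used. Check each candidate.
cottage cheese only: max(31/11, 359/132) = 2.818 servings → $3.24.
kidney beans only: max(31/9, 359/51) = 7.039 servings → $4.93.
carrots only: max(31/1, 359/48) = 31 servings → $6.20.
cottage cheese + kidney beans with both tight: 2.632 servings and 0.2281 servings → $3.19.
cottage cheese + carrots: the both-tight solution has a negative serving — not a feasible corner.
kidney beans + carrots with both tight: 2.963 servings and 4.331 servings → $2.94.
Cheapest feasible corner: $2.94.

$2.94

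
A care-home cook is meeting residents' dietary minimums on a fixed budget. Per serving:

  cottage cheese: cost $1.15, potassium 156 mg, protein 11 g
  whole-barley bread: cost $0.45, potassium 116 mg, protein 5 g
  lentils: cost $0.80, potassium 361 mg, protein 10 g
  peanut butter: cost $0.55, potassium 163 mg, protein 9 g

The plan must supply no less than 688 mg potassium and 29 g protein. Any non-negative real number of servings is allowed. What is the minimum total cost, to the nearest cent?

An LP optimum is at a vertex; with two nutrient constraints at most two foods are used. Check each candidate.
cottage cheese only: max(688/156, 29/11) = 4.41 servings → $5.07.
whole-barley bread only: max(688/116, 29/5) = 5.931 servings → $2.67.
lentils only: max(688/361, 29/10) = 2.9 servings → $2.32.
peanut butter only: max(688/163, 29/9) = 4.221 servings → $2.32.
cottage cheese + whole-barley bread: intersection lies outside the first quadrant.
cottage cheese + lentils with both tight: 1.489 servings and 1.263 servings → $2.72.
cottage cheese + peanut butter: intersection lies outside the first quadrant.
whole-barley bread + lentils with both tight: 5.564 servings and 0.1178 servings → $2.60.
whole-barley bread + peanut butter: intersection lies outside the first quadrant.
lentils + peanut butter with both tight: 0.9049 servings and 2.217 servings → $1.94.
So the least-cost plan costs $1.94.

$1.94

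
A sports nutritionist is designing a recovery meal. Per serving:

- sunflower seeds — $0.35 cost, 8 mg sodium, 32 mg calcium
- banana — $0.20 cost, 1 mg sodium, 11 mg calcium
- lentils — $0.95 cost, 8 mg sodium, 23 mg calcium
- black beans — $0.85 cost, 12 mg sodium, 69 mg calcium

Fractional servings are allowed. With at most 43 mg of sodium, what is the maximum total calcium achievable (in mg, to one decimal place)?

Calcium per mg sodium: banana 11, black beans 5.75, sunflower seeds 4, lentils 2.875.
With no serving limits, spend the whole sodium allowance on banana: 43 mg / 1 mg × 11 mg = 473.0 mg.

473.0 mg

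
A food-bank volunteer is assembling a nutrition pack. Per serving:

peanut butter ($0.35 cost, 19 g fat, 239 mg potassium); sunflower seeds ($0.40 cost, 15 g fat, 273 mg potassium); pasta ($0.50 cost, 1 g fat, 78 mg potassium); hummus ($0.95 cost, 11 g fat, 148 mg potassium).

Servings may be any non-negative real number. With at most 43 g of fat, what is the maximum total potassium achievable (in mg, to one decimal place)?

Potassium per g fat: pasta 78, sunflower seeds 18.2, hummus 13.45, peanut butter 12.58.
With no serving limits, spend the whole fat allowance on pasta: 43 g / 1 g × 78 mg = 3354.0 mg.

3354.0 mg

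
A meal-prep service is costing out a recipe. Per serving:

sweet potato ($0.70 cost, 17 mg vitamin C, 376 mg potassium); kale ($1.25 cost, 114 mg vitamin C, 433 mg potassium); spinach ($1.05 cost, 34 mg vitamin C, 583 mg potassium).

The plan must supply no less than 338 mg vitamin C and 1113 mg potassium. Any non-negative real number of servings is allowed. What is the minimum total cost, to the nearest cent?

An LP optimum is at a vertex; with two nutrient constraints at most two foods are used. Check each candidate.
sweet potato only: max(338/17, 1113/376) = 19.88 servings → $13.92.
kale only: max(338/114, 1113/433) = 2.965 servings → $3.71.
spinach only: max(338/34, 1113/583) = 9.941 servings → $10.44.
sweet potato + kale: the both-tight solution has a negative serving — not a feasible corner.
sweet potato + spinach with both targets exact would need a negative amount; discard.
kale + spinach: the both-tight solution has a negative serving — not a feasible corner.
Cheapest feasible corner: $3.71.

$3.71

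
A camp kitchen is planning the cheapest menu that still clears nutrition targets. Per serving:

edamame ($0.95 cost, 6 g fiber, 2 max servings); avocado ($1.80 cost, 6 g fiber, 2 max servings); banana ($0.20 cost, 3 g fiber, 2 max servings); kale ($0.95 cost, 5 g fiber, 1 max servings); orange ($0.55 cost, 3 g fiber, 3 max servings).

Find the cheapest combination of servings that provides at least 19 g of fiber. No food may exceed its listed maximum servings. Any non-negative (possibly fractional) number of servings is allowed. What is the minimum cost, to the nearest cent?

Cost per g of fiber: banana $0.0667, edamame $0.1583, orange $0.1833, kale $0.1900, avocado $0.3000.
Take 2 servings of banana: +6.0 g fiber for $0.40 (total $0.40, still need 13.0 g).
Take 2 servings of edamame: +12.0 g fiber for $1.90 (total $2.30, still need 1.0 g).
Take 0.3333 servings of orange: +1.0 g fiber for $0.18 (total $2.48, still need 0.0 g).
Filling from the cheapest source first is optimal under one linear minimum: $2.48.

$2.48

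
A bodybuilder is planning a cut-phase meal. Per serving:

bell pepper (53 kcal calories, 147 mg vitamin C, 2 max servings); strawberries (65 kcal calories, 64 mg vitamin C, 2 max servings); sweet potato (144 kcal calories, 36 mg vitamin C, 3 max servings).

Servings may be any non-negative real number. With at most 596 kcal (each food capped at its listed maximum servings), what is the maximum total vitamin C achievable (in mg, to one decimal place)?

Vitamin C per kcal: bell pepper 2.774, strawberries 0.9846, sweet potato 0.25.
Take 2 servings of bell pepper: uses 106 kcal, +294.0 mg vitamin C (running total 294.0 mg).
Take 2 servings of strawberries: uses 130 kcal, +128.0 mg vitamin C (running total 422.0 mg).
Take 2.5 servings of sweet potato: uses 360 kcal, +90.0 mg vitamin C (running total 512.0 mg).
Filling greedily by vitamin C-per-kcal is optimal for one linear limit, giving 512.0 mg.

512.0 mg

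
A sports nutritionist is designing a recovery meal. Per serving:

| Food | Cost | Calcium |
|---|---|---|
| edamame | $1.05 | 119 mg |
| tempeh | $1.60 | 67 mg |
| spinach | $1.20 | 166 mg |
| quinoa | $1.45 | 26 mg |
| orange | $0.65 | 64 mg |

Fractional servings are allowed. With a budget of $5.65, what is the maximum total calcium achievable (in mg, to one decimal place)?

781.6 mg

Calcium per dollar: spinach 138.3, edamame 113.3, orange 98.46, tempeh 41.88, quinoa 17.93.
With no serving limits, spend the whole cost allowance on spinach: $5.65 / $1.20 × 166 mg = 781.6 mg.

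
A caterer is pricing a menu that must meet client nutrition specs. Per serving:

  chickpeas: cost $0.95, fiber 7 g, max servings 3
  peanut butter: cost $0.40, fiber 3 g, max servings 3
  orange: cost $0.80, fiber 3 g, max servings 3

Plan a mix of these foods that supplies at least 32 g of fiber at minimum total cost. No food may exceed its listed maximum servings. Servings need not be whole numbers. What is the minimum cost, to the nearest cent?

Cost per g of fiber: peanut butter $0.1333, chickpeas $0.1357, orange $0.2667.
Take 3 servings of peanut butter: +9.0 g fiber for $1.20 (total $1.20, still need 23.0 g).
Take 3 servings of chickpeas: +21.0 g fiber for $2.85 (total $4.05, still need 2.0 g).
Take 0.6667 servings of orange: +2.0 g fiber for $0.53 (total $4.58, still need 0.0 g).
Filling from the cheapest source first is optimal under one linear minimum: $4.58.

$4.58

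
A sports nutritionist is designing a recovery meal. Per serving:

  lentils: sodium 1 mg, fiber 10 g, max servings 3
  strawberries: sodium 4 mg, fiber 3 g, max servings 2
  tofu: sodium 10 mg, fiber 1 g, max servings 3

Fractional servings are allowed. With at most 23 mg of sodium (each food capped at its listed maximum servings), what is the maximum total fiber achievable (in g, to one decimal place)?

37.2 g

Fiber per mg sodium: lentils 10, strawberries 0.75, tofu 0.1.
Take 3 servings of lentils: uses 3 mg sodium, +30.0 g fiber (running total 30.0 g).
Take 2 servings of strawberries: uses 8 mg sodium, +6.0 g fiber (running total 36.0 g).
Take 1.2 servings of tofu: uses 12 mg sodium, +1.2 g fiber (running total 37.2 g).
Filling greedily by fiber-per-mg sodium is optimal for one linear limit, giving 37.2 g.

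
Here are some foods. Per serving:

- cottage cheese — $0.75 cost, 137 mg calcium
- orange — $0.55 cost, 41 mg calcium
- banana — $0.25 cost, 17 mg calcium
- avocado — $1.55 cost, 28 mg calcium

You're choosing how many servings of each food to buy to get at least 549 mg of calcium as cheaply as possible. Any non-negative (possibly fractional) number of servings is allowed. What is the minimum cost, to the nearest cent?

$3.01

Cost per mg of calcium: cottage cheese $0.0055, orange $0.0134, banana $0.0147, avocado $0.0554.
With no serving limits, use only cottage cheese: 549 mg / 137 mg = 4.007 servings × $0.75 = $3.01.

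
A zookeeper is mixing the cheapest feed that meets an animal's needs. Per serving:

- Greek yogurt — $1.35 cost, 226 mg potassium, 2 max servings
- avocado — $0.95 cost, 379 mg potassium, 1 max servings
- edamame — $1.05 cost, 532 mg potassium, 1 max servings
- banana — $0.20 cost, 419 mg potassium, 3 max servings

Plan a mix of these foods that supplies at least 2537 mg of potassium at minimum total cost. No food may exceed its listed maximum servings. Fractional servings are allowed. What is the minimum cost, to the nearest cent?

$4.80

Cost per mg of potassium: banana $0.0005, edamame $0.0020, avocado $0.0025, Greek yogurt $0.0060.
Take 3 servings of banana: +1257.0 mg potassium for $0.60 (total $0.60, still need 1280.0 mg).
Take 1 serving of edamame: +532.0 mg potassium for $1.05 (total $1.65, still need 748.0 mg).
Take 1 serving of avocado: +379.0 mg potassium for $0.95 (total $2.60, still need 369.0 mg).
Take 1.633 servings of Greek yogurt: +369.0 mg potassium for $2.20 (total $4.80, still need 0.0 mg).
Filling from the cheapest source first is optimal under one linear minimum: $4.80.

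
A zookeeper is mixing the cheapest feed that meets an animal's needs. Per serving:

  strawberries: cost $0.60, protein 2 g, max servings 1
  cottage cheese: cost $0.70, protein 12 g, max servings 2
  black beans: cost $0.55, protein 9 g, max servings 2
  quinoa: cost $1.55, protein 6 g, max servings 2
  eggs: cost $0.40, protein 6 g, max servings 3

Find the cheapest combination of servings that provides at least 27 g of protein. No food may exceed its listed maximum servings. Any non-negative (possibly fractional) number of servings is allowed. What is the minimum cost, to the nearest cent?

Cost per g of protein: cottage cheese $0.0583, black beans $0.0611, eggs $0.0667, quinoa $0.2583, strawberries $0.3000.
Take 2 servings of cottage cheese: +24.0 g protein for $1.40 (total $1.40, still need 3.0 g).
Take 0.3333 servings of black beans: +3.0 g protein for $0.18 (total $1.58, still need 0.0 g).
Greedy by cheapest-per-g is optimal for a single linear constraint, so the minimum cost is $1.58.

$1.58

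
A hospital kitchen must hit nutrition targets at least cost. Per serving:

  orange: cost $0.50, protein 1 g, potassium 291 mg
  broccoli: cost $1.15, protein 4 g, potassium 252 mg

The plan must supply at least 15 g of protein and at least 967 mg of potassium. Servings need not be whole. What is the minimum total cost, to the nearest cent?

$4.33

The cheapest plan sits at a corner of the feasible region — with two constraints it uses at most two foods.
orange only: max(15/1, 967/291) = 15 servings → $7.50.
broccoli only: max(15/4, 967/252) = 3.837 servings → $4.41.
orange + broccoli with both tight: 0.09649 servings and 3.726 servings → $4.33.
So the least-cost plan costs $4.33.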